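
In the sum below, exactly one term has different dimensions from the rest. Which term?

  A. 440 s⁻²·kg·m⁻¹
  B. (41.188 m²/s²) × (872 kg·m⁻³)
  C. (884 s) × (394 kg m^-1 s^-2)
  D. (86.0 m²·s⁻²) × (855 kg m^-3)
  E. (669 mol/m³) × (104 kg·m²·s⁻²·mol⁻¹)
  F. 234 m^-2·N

Dimensions:
  A. kg·m⁻¹·s⁻²
  B. [m²·s⁻²] · [kg·m⁻³] = kg·m⁻¹·s⁻²
  C. [s] · [kg·m⁻¹·s⁻²] = kg·m⁻¹·s⁻¹
  D. [m²·s⁻²] · [kg·m⁻³] = kg·m⁻¹·s⁻²
  E. [m⁻³·mol] · [kg·m²·s⁻²·mol⁻¹] = kg·m⁻¹·s⁻²
  F. N·m⁻² = kg·m·s⁻²·m⁻² = kg·m⁻¹·s⁻²
All reduce to kg·m⁻¹·s⁻² except C., which is kg·m⁻¹·s⁻¹.

C.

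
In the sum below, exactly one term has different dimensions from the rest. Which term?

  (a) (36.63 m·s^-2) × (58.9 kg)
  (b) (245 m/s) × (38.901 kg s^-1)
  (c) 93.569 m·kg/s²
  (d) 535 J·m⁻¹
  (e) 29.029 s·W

(e)

Expand each in SI base units:
  (a) [m·s⁻²] · [kg] = kg·m·s⁻²
  (b) [m·s⁻¹] · [kg·s⁻¹] = kg·m·s⁻²
  (c) kg·m·s⁻²
  (d) J·m⁻¹ = N·m·m⁻¹ = kg·m·s⁻²
  (e) W·s = J·s⁻¹·s = kg·m²·s⁻²
All reduce to kg·m·s⁻² except (e), which is kg·m²·s⁻².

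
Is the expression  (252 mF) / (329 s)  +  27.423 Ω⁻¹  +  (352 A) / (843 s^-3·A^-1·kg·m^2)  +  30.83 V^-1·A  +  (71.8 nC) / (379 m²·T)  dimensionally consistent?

Yes

Reduce each to base SI dimensions:
  (252 mF) / (329 s):  [kg⁻¹·m⁻²·s⁴·A²] / [s] = kg⁻¹·m⁻²·s³·A²
  27.423 Ω⁻¹:  Ω⁻¹ = (V·A⁻¹)⁻¹ = kg⁻¹·m⁻²·s³·A²
  (352 A) / (843 s^-3·A^-1·kg·m^2):  [A] / [kg·m²·s⁻³·A⁻¹] = kg⁻¹·m⁻²·s³·A²
  30.83 V^-1·A:  A·V⁻¹ = A·(J·C⁻¹)⁻¹ = kg⁻¹·m⁻²·s³·A²
  (71.8 nC) / (379 m²·T):  [s·A] / [kg·m²·s⁻²·A⁻¹] = kg⁻¹·m⁻²·s³·A²
Every term reduces to kg⁻¹·m⁻²·s³·A².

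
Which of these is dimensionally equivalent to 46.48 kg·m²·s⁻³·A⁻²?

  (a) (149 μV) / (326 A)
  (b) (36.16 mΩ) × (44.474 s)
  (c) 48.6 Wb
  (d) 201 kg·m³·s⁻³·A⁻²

(a)

Reference: kg·m²·s⁻³·A⁻².
Each option:
  (a) [kg·m²·s⁻³·A⁻¹] / [A] = kg·m²·s⁻³·A⁻²  ← same
  (b) [kg·m²·s⁻³·A⁻²] · [s] = kg·m²·s⁻²·A⁻²
  (c) Wb = V·s = kg·m²·s⁻²·A⁻¹
  (d) kg·m³·s⁻³·A⁻²
Only (a) matches kg·m²·s⁻³·A⁻².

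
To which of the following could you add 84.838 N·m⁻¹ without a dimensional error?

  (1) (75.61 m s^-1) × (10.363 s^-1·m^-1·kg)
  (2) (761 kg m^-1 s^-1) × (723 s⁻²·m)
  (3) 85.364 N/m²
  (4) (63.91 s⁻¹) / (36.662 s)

(1)

Reference: N·m⁻¹ = kg·m·s⁻²·m⁻¹ = kg·s⁻².
Each option:
  (1) [m·s⁻¹] · [kg·m⁻¹·s⁻¹] = kg·s⁻²  ← same
  (2) [kg·m⁻¹·s⁻¹] · [m·s⁻²] = kg·s⁻³
  (3) N·m⁻² = kg·m·s⁻²·m⁻² = kg·m⁻¹·s⁻²
  (4) [s⁻¹] / [s] = s⁻²
Only (1) matches kg·s⁻².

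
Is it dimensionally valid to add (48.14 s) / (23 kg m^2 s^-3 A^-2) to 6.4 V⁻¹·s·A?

Dimensions:
  (48.14 s) / (23 kg m^2 s^-3 A^-2):  [s] / [kg·m²·s⁻³·A⁻²] = kg⁻¹·m⁻²·s⁴·A²
  6.4 V⁻¹·s·A:  A·s·V⁻¹ = A·s·(J·C⁻¹)⁻¹ = kg⁻¹·m⁻²·s⁴·A²
Both are kg⁻¹·m⁻²·s⁴·A², so they have the same dimensions and can be added.

Yes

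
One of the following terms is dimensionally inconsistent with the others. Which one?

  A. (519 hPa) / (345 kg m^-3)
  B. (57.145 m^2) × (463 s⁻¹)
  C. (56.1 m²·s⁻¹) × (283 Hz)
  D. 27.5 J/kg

Reduce each to base SI dimensions:
  A. [kg·m⁻¹·s⁻²] / [kg·m⁻³] = m²·s⁻²
  B. [m²] · [s⁻¹] = m²·s⁻¹
  C. [m²·s⁻¹] · [s⁻¹] = m²·s⁻²
  D. J·kg⁻¹ = N·m·kg⁻¹ = m²·s⁻²
All reduce to m²·s⁻² except B., which is m²·s⁻¹.

B.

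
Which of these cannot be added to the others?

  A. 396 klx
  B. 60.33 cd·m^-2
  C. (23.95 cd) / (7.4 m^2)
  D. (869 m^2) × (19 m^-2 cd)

Work out the base dimensions of each:
  A. lx = lm·m⁻² = m⁻²·cd
  B. cd·m⁻² = m⁻²·cd
  C. [cd] / [m²] = m⁻²·cd
  D. [m²] · [m⁻²·cd] = cd
All reduce to m⁻²·cd except D., which is cd.

D.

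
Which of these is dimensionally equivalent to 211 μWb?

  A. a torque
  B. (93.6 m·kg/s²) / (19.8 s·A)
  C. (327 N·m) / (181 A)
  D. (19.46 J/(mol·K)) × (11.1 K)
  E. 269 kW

C.

Reference: Wb = V·s = kg·m²·s⁻²·A⁻¹.
Each option:
  A. [torque] = kg·m²·s⁻²
  B. [kg·m·s⁻²] / [s·A] = kg·m·s⁻³·A⁻¹
  C. [kg·m²·s⁻²] / [A] = kg·m²·s⁻²·A⁻¹  ← same
  D. [kg·m²·s⁻²·K⁻¹·mol⁻¹] · [K] = kg·m²·s⁻²·mol⁻¹
  E. W = J·s⁻¹ = kg·m²·s⁻³
Only C. matches kg·m²·s⁻²·A⁻¹.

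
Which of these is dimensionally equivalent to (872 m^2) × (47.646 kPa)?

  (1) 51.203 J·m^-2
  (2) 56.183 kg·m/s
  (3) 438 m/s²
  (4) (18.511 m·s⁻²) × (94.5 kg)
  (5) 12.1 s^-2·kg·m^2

(4)

Reference: [m²] · [kg·m⁻¹·s⁻²] = kg·m·s⁻².
Each option:
  (1) J·m⁻² = N·m·m⁻² = kg·s⁻²
  (2) kg·m·s⁻¹
  (3) m·s⁻²
  (4) [m·s⁻²] · [kg] = kg·m·s⁻²  ← same
  (5) kg·m²·s⁻²
Only (4) matches kg·m·s⁻².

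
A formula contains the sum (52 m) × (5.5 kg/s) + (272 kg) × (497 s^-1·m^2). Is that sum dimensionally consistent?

No

Reduce each to base SI dimensions:
  (52 m) × (5.5 kg/s):  [m] · [kg·s⁻¹] = kg·m·s⁻¹
  (272 kg) × (497 s^-1·m^2):  [kg] · [m²·s⁻¹] = kg·m²·s⁻¹
kg·m·s⁻¹ ≠ kg·m²·s⁻¹, so they cannot be added.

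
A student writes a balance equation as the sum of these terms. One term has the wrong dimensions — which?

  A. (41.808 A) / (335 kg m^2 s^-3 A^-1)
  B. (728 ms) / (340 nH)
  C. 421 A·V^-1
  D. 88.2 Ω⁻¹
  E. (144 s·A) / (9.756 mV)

Work out the base dimensions of each:
  A. [A] / [kg·m²·s⁻³·A⁻¹] = kg⁻¹·m⁻²·s³·A²
  B. [s] / [kg·m²·s⁻²·A⁻²] = kg⁻¹·m⁻²·s³·A²
  C. A·V⁻¹ = A·(J·C⁻¹)⁻¹ = kg⁻¹·m⁻²·s³·A²
  D. Ω⁻¹ = (V·A⁻¹)⁻¹ = kg⁻¹·m⁻²·s³·A²
  E. [s·A] / [kg·m²·s⁻³·A⁻¹] = kg⁻¹·m⁻²·s⁴·A²
All reduce to kg⁻¹·m⁻²·s³·A² except E., which is kg⁻¹·m⁻²·s⁴·A².

E.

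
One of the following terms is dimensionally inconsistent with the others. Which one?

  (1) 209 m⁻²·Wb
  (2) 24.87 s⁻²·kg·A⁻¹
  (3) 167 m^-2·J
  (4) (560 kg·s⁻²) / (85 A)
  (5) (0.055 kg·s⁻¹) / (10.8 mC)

Expand each in SI base units:
  (1) Wb·m⁻² = V·s·m⁻² = kg·s⁻²·A⁻¹
  (2) kg·s⁻²·A⁻¹
  (3) J·m⁻² = N·m·m⁻² = kg·s⁻²
  (4) [kg·s⁻²] / [A] = kg·s⁻²·A⁻¹
  (5) [kg·s⁻¹] / [s·A] = kg·s⁻²·A⁻¹
All reduce to kg·s⁻²·A⁻¹ except (3), which is kg·s⁻².

(3)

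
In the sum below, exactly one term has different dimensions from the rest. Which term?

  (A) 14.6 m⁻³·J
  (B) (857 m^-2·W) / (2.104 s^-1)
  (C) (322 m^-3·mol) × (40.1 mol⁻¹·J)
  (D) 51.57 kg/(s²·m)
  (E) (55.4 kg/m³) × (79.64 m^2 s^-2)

Dimensions:
  (A) J·m⁻³ = N·m·m⁻³ = kg·m⁻¹·s⁻²
  (B) [kg·s⁻³] / [s⁻¹] = kg·s⁻²
  (C) [m⁻³·mol] · [kg·m²·s⁻²·mol⁻¹] = kg·m⁻¹·s⁻²
  (D) kg·m⁻¹·s⁻²
  (E) [kg·m⁻³] · [m²·s⁻²] = kg·m⁻¹·s⁻²
All reduce to kg·m⁻¹·s⁻² except (B), which is kg·s⁻².

(B)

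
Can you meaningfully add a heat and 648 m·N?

Yes

Work out the base dimensions of each:
  a heat:  [heat] = kg·m²·s⁻²
  648 m·N:  N·m = kg·m·s⁻²·m = kg·m²·s⁻²
Both are kg·m²·s⁻², so they have the same dimensions and can be added.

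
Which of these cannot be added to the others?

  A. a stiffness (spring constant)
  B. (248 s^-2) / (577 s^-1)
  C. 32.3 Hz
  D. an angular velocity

Reduce each to base SI dimensions:
  A. [stiffness (spring constant)] = kg·s⁻²
  B. [s⁻²] / [s⁻¹] = s⁻¹
  C. Hz = s⁻¹
  D. [angular velocity] = s⁻¹
All reduce to s⁻¹ except A., which is kg·s⁻².

A.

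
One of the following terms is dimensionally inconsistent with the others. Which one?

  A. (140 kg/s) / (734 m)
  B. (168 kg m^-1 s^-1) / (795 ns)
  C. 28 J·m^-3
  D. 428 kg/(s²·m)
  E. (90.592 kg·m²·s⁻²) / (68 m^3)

A.

In SI base units:
  A. [kg·s⁻¹] / [m] = kg·m⁻¹·s⁻¹
  B. [kg·m⁻¹·s⁻¹] / [s] = kg·m⁻¹·s⁻²
  C. J·m⁻³ = N·m·m⁻³ = kg·m⁻¹·s⁻²
  D. kg·m⁻¹·s⁻²
  E. [kg·m²·s⁻²] / [m³] = kg·m⁻¹·s⁻²
All reduce to kg·m⁻¹·s⁻² except A., which is kg·m⁻¹·s⁻¹.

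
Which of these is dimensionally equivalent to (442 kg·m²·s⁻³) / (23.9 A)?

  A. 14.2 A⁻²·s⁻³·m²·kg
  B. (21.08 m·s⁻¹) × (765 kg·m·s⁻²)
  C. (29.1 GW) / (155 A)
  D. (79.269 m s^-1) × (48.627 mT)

C.

Reference: [kg·m²·s⁻³] / [A] = kg·m²·s⁻³·A⁻¹.
Each option:
  A. kg·m²·s⁻³·A⁻²
  B. [m·s⁻¹] · [kg·m·s⁻²] = kg·m²·s⁻³
  C. [kg·m²·s⁻³] / [A] = kg·m²·s⁻³·A⁻¹  ← same
  D. [m·s⁻¹] · [kg·s⁻²·A⁻¹] = kg·m·s⁻³·A⁻¹
Only C. matches kg·m²·s⁻³·A⁻¹.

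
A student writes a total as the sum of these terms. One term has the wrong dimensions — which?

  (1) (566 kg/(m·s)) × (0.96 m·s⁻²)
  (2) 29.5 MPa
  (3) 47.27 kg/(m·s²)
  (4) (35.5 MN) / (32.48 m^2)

Work out the base dimensions of each:
  (1) [kg·m⁻¹·s⁻¹] · [m·s⁻²] = kg·s⁻³
  (2) Pa = N·m⁻² = kg·m⁻¹·s⁻²
  (3) kg·m⁻¹·s⁻²
  (4) [kg·m·s⁻²] / [m²] = kg·m⁻¹·s⁻²
All reduce to kg·m⁻¹·s⁻² except (1), which is kg·s⁻³.

(1)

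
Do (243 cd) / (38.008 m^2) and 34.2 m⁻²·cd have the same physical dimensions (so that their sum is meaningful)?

Yes

Dimensions:
  (243 cd) / (38.008 m^2):  [cd] / [m²] = m⁻²·cd
  34.2 m⁻²·cd:  cd·m⁻² = m⁻²·cd
Both are m⁻²·cd, so they have the same dimensions and can be added.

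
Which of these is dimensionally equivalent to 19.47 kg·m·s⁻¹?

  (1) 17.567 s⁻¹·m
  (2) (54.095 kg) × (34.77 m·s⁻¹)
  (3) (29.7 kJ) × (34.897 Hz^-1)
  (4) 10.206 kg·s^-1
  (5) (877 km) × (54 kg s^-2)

Reference: kg·m·s⁻¹.
Each option:
  (1) m·s⁻¹
  (2) [kg] · [m·s⁻¹] = kg·m·s⁻¹  ← same
  (3) [kg·m²·s⁻²] · [s] = kg·m²·s⁻¹
  (4) kg·s⁻¹
  (5) [m] · [kg·s⁻²] = kg·m·s⁻²
Only (2) matches kg·m·s⁻¹.

(2)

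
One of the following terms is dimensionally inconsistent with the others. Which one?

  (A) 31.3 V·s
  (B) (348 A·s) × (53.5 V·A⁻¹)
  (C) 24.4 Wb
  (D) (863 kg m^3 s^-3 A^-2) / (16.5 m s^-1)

(D)

Expand each in SI base units:
  (A) V·s = J·C⁻¹·s = kg·m²·s⁻²·A⁻¹
  (B) [s·A] · [kg·m²·s⁻³·A⁻²] = kg·m²·s⁻²·A⁻¹
  (C) Wb = V·s = kg·m²·s⁻²·A⁻¹
  (D) [kg·m³·s⁻³·A⁻²] / [m·s⁻¹] = kg·m²·s⁻²·A⁻²
All reduce to kg·m²·s⁻²·A⁻¹ except (D), which is kg·m²·s⁻²·A⁻².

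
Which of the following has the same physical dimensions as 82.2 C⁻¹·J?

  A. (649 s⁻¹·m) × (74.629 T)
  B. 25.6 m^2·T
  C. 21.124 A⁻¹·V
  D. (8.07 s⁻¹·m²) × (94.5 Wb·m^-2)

D.

Reference: J·C⁻¹ = N·m·(s·A)⁻¹ = kg·m²·s⁻³·A⁻¹.
Each option:
  A. [m·s⁻¹] · [kg·s⁻²·A⁻¹] = kg·m·s⁻³·A⁻¹
  B. T·m² = Wb·m⁻²·m² = kg·m²·s⁻²·A⁻¹
  C. V·A⁻¹ = J·C⁻¹·A⁻¹ = kg·m²·s⁻³·A⁻²
  D. [m²·s⁻¹] · [kg·s⁻²·A⁻¹] = kg·m²·s⁻³·A⁻¹  ← same
Only D. matches kg·m²·s⁻³·A⁻¹.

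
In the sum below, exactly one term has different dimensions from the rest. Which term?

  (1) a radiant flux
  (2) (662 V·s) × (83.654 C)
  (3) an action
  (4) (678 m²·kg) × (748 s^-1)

(1)

Dimensions:
  (1) [radiant flux] = kg·m²·s⁻³
  (2) [kg·m²·s⁻²·A⁻¹] · [s·A] = kg·m²·s⁻¹
  (3) [action] = kg·m²·s⁻¹
  (4) [kg·m²] · [s⁻¹] = kg·m²·s⁻¹
All reduce to kg·m²·s⁻¹ except (1), which is kg·m²·s⁻³.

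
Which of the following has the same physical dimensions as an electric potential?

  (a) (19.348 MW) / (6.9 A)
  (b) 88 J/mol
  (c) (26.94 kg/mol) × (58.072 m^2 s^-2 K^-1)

Reference: [electric potential] = kg·m²·s⁻³·A⁻¹.
Each option:
  (a) [kg·m²·s⁻³] / [A] = kg·m²·s⁻³·A⁻¹  ← same
  (b) J·mol⁻¹ = N·m·mol⁻¹ = kg·m²·s⁻²·mol⁻¹
  (c) [kg·mol⁻¹] · [m²·s⁻²·K⁻¹] = kg·m²·s⁻²·K⁻¹·mol⁻¹
Only (a) matches kg·m²·s⁻³·A⁻¹.

(a)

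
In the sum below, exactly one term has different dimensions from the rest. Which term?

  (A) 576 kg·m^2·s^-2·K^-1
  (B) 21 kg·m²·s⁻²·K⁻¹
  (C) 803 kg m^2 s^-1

Expand each in SI base units:
  (A) kg·m²·s⁻²·K⁻¹
  (B) kg·m²·s⁻²·K⁻¹
  (C) kg·m²·s⁻¹
All reduce to kg·m²·s⁻²·K⁻¹ except (C), which is kg·m²·s⁻¹.

(C)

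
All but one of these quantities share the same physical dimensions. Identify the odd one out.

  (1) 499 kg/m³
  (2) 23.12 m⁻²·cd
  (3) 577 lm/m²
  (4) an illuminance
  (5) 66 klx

In SI base units:
  (1) kg·m⁻³
  (2) m⁻²·cd
  (3) lm·m⁻² = cd·m⁻² = m⁻²·cd
  (4) [illuminance] = m⁻²·cd
  (5) lx = lm·m⁻² = m⁻²·cd
All reduce to m⁻²·cd except (1), which is kg·m⁻³.

(1)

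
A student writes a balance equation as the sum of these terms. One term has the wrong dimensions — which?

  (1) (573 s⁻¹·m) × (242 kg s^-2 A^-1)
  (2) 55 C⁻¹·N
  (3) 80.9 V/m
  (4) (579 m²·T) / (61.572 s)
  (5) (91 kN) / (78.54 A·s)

(4)

Work out the base dimensions of each:
  (1) [m·s⁻¹] · [kg·s⁻²·A⁻¹] = kg·m·s⁻³·A⁻¹
  (2) N·C⁻¹ = kg·m·s⁻²·(s·A)⁻¹ = kg·m·s⁻³·A⁻¹
  (3) V·m⁻¹ = J·C⁻¹·m⁻¹ = kg·m·s⁻³·A⁻¹
  (4) [kg·m²·s⁻²·A⁻¹] / [s] = kg·m²·s⁻³·A⁻¹
  (5) [kg·m·s⁻²] / [s·A] = kg·m·s⁻³·A⁻¹
All reduce to kg·m·s⁻³·A⁻¹ except (4), which is kg·m²·s⁻³·A⁻¹.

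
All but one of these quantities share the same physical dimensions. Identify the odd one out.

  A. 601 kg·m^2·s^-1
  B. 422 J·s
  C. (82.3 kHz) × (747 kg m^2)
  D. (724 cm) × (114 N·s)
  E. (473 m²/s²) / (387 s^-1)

E.

Expand each in SI base units:
  A. kg·m²·s⁻¹
  B. J·s = N·m·s = kg·m²·s⁻¹
  C. [s⁻¹] · [kg·m²] = kg·m²·s⁻¹
  D. [m] · [kg·m·s⁻¹] = kg·m²·s⁻¹
  E. [m²·s⁻²] / [s⁻¹] = m²·s⁻¹
All reduce to kg·m²·s⁻¹ except E., which is m²·s⁻¹.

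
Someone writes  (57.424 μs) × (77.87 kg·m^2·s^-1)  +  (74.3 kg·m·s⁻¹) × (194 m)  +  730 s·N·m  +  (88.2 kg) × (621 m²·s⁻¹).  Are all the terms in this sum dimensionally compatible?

In SI base units:
  (57.424 μs) × (77.87 kg·m^2·s^-1):  [s] · [kg·m²·s⁻¹] = kg·m²
  (74.3 kg·m·s⁻¹) × (194 m):  [kg·m·s⁻¹] · [m] = kg·m²·s⁻¹
  730 s·N·m:  N·m·s = kg·m·s⁻²·m·s = kg·m²·s⁻¹
  (88.2 kg) × (621 m²·s⁻¹):  [kg] · [m²·s⁻¹] = kg·m²·s⁻¹
The terms do not share a single dimension (kg·m² vs kg·m²·s⁻¹).

No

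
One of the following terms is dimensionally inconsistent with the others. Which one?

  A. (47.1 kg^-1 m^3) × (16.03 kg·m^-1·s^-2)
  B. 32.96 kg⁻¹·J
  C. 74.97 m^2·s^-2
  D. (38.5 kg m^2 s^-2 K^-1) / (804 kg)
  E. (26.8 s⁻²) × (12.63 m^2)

In SI base units:
  A. [kg⁻¹·m³] · [kg·m⁻¹·s⁻²] = m²·s⁻²
  B. J·kg⁻¹ = N·m·kg⁻¹ = m²·s⁻²
  C. m²·s⁻²
  D. [kg·m²·s⁻²·K⁻¹] / [kg] = m²·s⁻²·K⁻¹
  E. [s⁻²] · [m²] = m²·s⁻²
All reduce to m²·s⁻² except D., which is m²·s⁻²·K⁻¹.

D.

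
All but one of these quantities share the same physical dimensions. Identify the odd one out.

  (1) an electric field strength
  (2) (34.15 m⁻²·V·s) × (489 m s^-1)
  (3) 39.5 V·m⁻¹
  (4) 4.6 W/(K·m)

Reduce each to base SI dimensions:
  (1) [electric field strength] = kg·m·s⁻³·A⁻¹
  (2) [kg·s⁻²·A⁻¹] · [m·s⁻¹] = kg·m·s⁻³·A⁻¹
  (3) V·m⁻¹ = J·C⁻¹·m⁻¹ = kg·m·s⁻³·A⁻¹
  (4) W·m⁻¹·K⁻¹ = J·s⁻¹·m⁻¹·K⁻¹ = kg·m·s⁻³·K⁻¹
All reduce to kg·m·s⁻³·A⁻¹ except (4), which is kg·m·s⁻³·K⁻¹.

(4)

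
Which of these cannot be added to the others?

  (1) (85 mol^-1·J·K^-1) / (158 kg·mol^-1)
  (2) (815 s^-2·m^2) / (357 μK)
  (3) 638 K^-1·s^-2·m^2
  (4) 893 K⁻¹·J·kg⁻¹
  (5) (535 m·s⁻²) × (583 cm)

Dimensions:
  (1) [kg·m²·s⁻²·K⁻¹·mol⁻¹] / [kg·mol⁻¹] = m²·s⁻²·K⁻¹
  (2) [m²·s⁻²] / [K] = m²·s⁻²·K⁻¹
  (3) m²·s⁻²·K⁻¹
  (4) J·kg⁻¹·K⁻¹ = N·m·kg⁻¹·K⁻¹ = m²·s⁻²·K⁻¹
  (5) [m·s⁻²] · [m] = m²·s⁻²
All reduce to m²·s⁻²·K⁻¹ except (5), which is m²·s⁻².

(5)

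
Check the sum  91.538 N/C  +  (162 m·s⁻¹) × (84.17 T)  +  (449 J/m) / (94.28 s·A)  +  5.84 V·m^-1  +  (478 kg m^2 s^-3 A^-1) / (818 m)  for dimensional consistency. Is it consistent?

In SI base units:
  91.538 N/C:  N·C⁻¹ = kg·m·s⁻²·(s·A)⁻¹ = kg·m·s⁻³·A⁻¹
  (162 m·s⁻¹) × (84.17 T):  [m·s⁻¹] · [kg·s⁻²·A⁻¹] = kg·m·s⁻³·A⁻¹
  (449 J/m) / (94.28 s·A):  [kg·m·s⁻²] / [s·A] = kg·m·s⁻³·A⁻¹
  5.84 V·m^-1:  V·m⁻¹ = J·C⁻¹·m⁻¹ = kg·m·s⁻³·A⁻¹
  (478 kg m^2 s^-3 A^-1) / (818 m):  [kg·m²·s⁻³·A⁻¹] / [m] = kg·m·s⁻³·A⁻¹
Every term reduces to kg·m·s⁻³·A⁻¹.

Yes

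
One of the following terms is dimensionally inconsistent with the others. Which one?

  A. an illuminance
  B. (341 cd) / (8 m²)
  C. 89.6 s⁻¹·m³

Dimensions:
  A. [illuminance] = m⁻²·cd
  B. [cd] / [m²] = m⁻²·cd
  C. m³·s⁻¹
All reduce to m⁻²·cd except C., which is m³·s⁻¹.

C.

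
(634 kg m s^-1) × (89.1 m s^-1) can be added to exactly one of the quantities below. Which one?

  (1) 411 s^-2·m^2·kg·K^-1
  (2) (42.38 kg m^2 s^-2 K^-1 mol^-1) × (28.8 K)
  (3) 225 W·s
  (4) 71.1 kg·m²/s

(3)

Reference: [kg·m·s⁻¹] · [m·s⁻¹] = kg·m²·s⁻².
Each option:
  (1) kg·m²·s⁻²·K⁻¹
  (2) [kg·m²·s⁻²·K⁻¹·mol⁻¹] · [K] = kg·m²·s⁻²·mol⁻¹
  (3) W·s = J·s⁻¹·s = kg·m²·s⁻²  ← same
  (4) kg·m²·s⁻¹
Only (3) matches kg·m²·s⁻².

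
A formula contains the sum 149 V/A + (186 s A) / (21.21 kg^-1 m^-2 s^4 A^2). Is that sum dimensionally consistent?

Expand each in SI base units:
  149 V/A:  V·A⁻¹ = J·C⁻¹·A⁻¹ = kg·m²·s⁻³·A⁻²
  (186 s A) / (21.21 kg^-1 m^-2 s^4 A^2):  [s·A] / [kg⁻¹·m⁻²·s⁴·A²] = kg·m²·s⁻³·A⁻¹
kg·m²·s⁻³·A⁻² ≠ kg·m²·s⁻³·A⁻¹, so they cannot be added.

No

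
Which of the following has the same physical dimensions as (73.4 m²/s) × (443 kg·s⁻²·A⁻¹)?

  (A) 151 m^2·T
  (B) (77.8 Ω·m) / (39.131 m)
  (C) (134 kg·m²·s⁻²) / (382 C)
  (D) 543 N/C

(C)

Reference: [m²·s⁻¹] · [kg·s⁻²·A⁻¹] = kg·m²·s⁻³·A⁻¹.
Each option:
  (A) T·m² = Wb·m⁻²·m² = kg·m²·s⁻²·A⁻¹
  (B) [kg·m³·s⁻³·A⁻²] / [m] = kg·m²·s⁻³·A⁻²
  (C) [kg·m²·s⁻²] / [s·A] = kg·m²·s⁻³·A⁻¹  ← same
  (D) N·C⁻¹ = kg·m·s⁻²·(s·A)⁻¹ = kg·m·s⁻³·A⁻¹
Only (C) matches kg·m²·s⁻³·A⁻¹.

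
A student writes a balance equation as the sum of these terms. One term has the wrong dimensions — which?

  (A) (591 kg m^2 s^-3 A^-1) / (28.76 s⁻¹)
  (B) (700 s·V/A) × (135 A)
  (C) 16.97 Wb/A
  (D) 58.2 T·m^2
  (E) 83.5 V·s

(C)

In SI base units:
  (A) [kg·m²·s⁻³·A⁻¹] / [s⁻¹] = kg·m²·s⁻²·A⁻¹
  (B) [kg·m²·s⁻²·A⁻²] · [A] = kg·m²·s⁻²·A⁻¹
  (C) Wb·A⁻¹ = V·s·A⁻¹ = kg·m²·s⁻²·A⁻²
  (D) T·m² = Wb·m⁻²·m² = kg·m²·s⁻²·A⁻¹
  (E) V·s = J·C⁻¹·s = kg·m²·s⁻²·A⁻¹
All reduce to kg·m²·s⁻²·A⁻¹ except (C), which is kg·m²·s⁻²·A⁻².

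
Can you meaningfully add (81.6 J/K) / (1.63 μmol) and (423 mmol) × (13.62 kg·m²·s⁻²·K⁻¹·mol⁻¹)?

Work out the base dimensions of each:
  (81.6 J/K) / (1.63 μmol):  [kg·m²·s⁻²·K⁻¹] / [mol] = kg·m²·s⁻²·K⁻¹·mol⁻¹
  (423 mmol) × (13.62 kg·m²·s⁻²·K⁻¹·mol⁻¹):  [mol] · [kg·m²·s⁻²·K⁻¹·mol⁻¹] = kg·m²·s⁻²·K⁻¹
kg·m²·s⁻²·K⁻¹·mol⁻¹ ≠ kg·m²·s⁻²·K⁻¹, so they cannot be added.

No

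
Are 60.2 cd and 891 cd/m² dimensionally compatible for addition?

No

Expand each in SI base units:
  60.2 cd:  cd
  891 cd/m²:  cd·m⁻² = m⁻²·cd
cd ≠ m⁻²·cd, so they cannot be added.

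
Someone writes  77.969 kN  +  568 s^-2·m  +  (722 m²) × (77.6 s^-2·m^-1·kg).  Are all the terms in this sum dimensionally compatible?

No

Work out the base dimensions of each:
  77.969 kN:  N = kg·m·s⁻²
  568 s^-2·m:  m·s⁻²
  (722 m²) × (77.6 s^-2·m^-1·kg):  [m²] · [kg·m⁻¹·s⁻²] = kg·m·s⁻²
The terms do not share a single dimension (kg·m·s⁻² vs m·s⁻²).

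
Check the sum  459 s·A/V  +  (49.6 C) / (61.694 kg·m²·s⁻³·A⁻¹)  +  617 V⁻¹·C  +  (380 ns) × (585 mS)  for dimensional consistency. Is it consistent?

Yes

Dimensions:
  459 s·A/V:  A·s·V⁻¹ = A·s·(J·C⁻¹)⁻¹ = kg⁻¹·m⁻²·s⁴·A²
  (49.6 C) / (61.694 kg·m²·s⁻³·A⁻¹):  [s·A] / [kg·m²·s⁻³·A⁻¹] = kg⁻¹·m⁻²·s⁴·A²
  617 V⁻¹·C:  C·V⁻¹ = s·A·(J·C⁻¹)⁻¹ = kg⁻¹·m⁻²·s⁴·A²
  (380 ns) × (585 mS):  [s] · [kg⁻¹·m⁻²·s³·A²] = kg⁻¹·m⁻²·s⁴·A²
Every term reduces to kg⁻¹·m⁻²·s⁴·A².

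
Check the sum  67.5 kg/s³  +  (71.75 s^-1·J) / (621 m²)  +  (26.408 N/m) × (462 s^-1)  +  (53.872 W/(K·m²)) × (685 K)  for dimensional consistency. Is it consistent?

Yes

Reduce each to base SI dimensions:
  67.5 kg/s³:  kg·s⁻³
  (71.75 s^-1·J) / (621 m²):  [kg·m²·s⁻³] / [m²] = kg·s⁻³
  (26.408 N/m) × (462 s^-1):  [kg·s⁻²] · [s⁻¹] = kg·s⁻³
  (53.872 W/(K·m²)) × (685 K):  [kg·s⁻³·K⁻¹] · [K] = kg·s⁻³
Every term reduces to kg·s⁻³.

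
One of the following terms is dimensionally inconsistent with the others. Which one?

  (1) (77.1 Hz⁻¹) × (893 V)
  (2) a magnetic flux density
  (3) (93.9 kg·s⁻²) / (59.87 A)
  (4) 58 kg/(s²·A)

(1)

In SI base units:
  (1) [s] · [kg·m²·s⁻³·A⁻¹] = kg·m²·s⁻²·A⁻¹
  (2) [magnetic flux density] = kg·s⁻²·A⁻¹
  (3) [kg·s⁻²] / [A] = kg·s⁻²·A⁻¹
  (4) kg·s⁻²·A⁻¹
All reduce to kg·s⁻²·A⁻¹ except (1), which is kg·m²·s⁻²·A⁻¹.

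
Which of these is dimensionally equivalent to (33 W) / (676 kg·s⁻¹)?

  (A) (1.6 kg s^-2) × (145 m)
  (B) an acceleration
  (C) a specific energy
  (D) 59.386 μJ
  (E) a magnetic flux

(C)

Reference: [kg·m²·s⁻³] / [kg·s⁻¹] = m²·s⁻².
Each option:
  (A) [kg·s⁻²] · [m] = kg·m·s⁻²
  (B) [acceleration] = m·s⁻²
  (C) [specific energy] = m²·s⁻²  ← same
  (D) J = N·m = kg·m²·s⁻²
  (E) [magnetic flux] = kg·m²·s⁻²·A⁻¹
Only (C) matches m²·s⁻².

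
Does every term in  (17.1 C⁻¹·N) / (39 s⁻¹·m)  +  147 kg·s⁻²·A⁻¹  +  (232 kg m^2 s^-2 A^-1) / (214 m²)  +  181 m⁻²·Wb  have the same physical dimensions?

In SI base units:
  (17.1 C⁻¹·N) / (39 s⁻¹·m):  [kg·m·s⁻³·A⁻¹] / [m·s⁻¹] = kg·s⁻²·A⁻¹
  147 kg·s⁻²·A⁻¹:  kg·s⁻²·A⁻¹
  (232 kg m^2 s^-2 A^-1) / (214 m²):  [kg·m²·s⁻²·A⁻¹] / [m²] = kg·s⁻²·A⁻¹
  181 m⁻²·Wb:  Wb·m⁻² = V·s·m⁻² = kg·s⁻²·A⁻¹
Every term reduces to kg·s⁻²·A⁻¹.

Yes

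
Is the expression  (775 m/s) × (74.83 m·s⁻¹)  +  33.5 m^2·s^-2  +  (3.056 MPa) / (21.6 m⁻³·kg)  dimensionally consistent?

Yes

Dimensions:
  (775 m/s) × (74.83 m·s⁻¹):  [m·s⁻¹] · [m·s⁻¹] = m²·s⁻²
  33.5 m^2·s^-2:  m²·s⁻²
  (3.056 MPa) / (21.6 m⁻³·kg):  [kg·m⁻¹·s⁻²] / [kg·m⁻³] = m²·s⁻²
Every term reduces to m²·s⁻².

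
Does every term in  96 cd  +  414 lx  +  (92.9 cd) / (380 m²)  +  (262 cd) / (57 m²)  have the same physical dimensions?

No

In SI base units:
  96 cd:  cd
  414 lx:  lx = lm·m⁻² = m⁻²·cd
  (92.9 cd) / (380 m²):  [cd] / [m²] = m⁻²·cd
  (262 cd) / (57 m²):  [cd] / [m²] = m⁻²·cd
The terms do not share a single dimension (cd vs m⁻²·cd).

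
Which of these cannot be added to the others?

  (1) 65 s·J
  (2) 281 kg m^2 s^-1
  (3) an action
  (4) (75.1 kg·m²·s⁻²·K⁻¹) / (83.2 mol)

(4)

In SI base units:
  (1) J·s = N·m·s = kg·m²·s⁻¹
  (2) kg·m²·s⁻¹
  (3) [action] = kg·m²·s⁻¹
  (4) [kg·m²·s⁻²·K⁻¹] / [mol] = kg·m²·s⁻²·K⁻¹·mol⁻¹
All reduce to kg·m²·s⁻¹ except (4), which is kg·m²·s⁻²·K⁻¹·mol⁻¹.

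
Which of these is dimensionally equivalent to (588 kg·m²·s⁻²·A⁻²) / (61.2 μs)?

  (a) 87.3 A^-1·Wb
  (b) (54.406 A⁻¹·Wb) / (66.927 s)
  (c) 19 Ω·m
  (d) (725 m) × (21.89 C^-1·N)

(b)

Reference: [kg·m²·s⁻²·A⁻²] / [s] = kg·m²·s⁻³·A⁻².
Each option:
  (a) Wb·A⁻¹ = V·s·A⁻¹ = kg·m²·s⁻²·A⁻²
  (b) [kg·m²·s⁻²·A⁻²] / [s] = kg·m²·s⁻³·A⁻²  ← same
  (c) Ω·m = V·A⁻¹·m = kg·m³·s⁻³·A⁻²
  (d) [m] · [kg·m·s⁻³·A⁻¹] = kg·m²·s⁻³·A⁻¹
Only (b) matches kg·m²·s⁻³·A⁻².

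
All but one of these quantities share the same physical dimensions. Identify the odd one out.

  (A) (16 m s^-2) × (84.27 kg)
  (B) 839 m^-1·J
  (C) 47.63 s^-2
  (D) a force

(C)

Expand each in SI base units:
  (A) [m·s⁻²] · [kg] = kg·m·s⁻²
  (B) J·m⁻¹ = N·m·m⁻¹ = kg·m·s⁻²
  (C) s⁻²
  (D) [force] = kg·m·s⁻²
All reduce to kg·m·s⁻² except (C), which is s⁻².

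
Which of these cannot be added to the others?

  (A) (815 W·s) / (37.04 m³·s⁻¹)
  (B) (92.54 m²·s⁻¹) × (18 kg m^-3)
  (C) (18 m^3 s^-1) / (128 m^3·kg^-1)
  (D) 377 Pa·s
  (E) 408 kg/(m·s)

(C)

Expand each in SI base units:
  (A) [kg·m²·s⁻²] / [m³·s⁻¹] = kg·m⁻¹·s⁻¹
  (B) [m²·s⁻¹] · [kg·m⁻³] = kg·m⁻¹·s⁻¹
  (C) [m³·s⁻¹] / [kg⁻¹·m³] = kg·s⁻¹
  (D) Pa·s = N·m⁻²·s = kg·m⁻¹·s⁻¹
  (E) kg·m⁻¹·s⁻¹
All reduce to kg·m⁻¹·s⁻¹ except (C), which is kg·s⁻¹.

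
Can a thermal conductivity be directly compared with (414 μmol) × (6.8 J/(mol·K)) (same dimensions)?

No

Reduce each to base SI dimensions:
  a thermal conductivity:  [thermal conductivity] = kg·m·s⁻³·K⁻¹
  (414 μmol) × (6.8 J/(mol·K)):  [mol] · [kg·m²·s⁻²·K⁻¹·mol⁻¹] = kg·m²·s⁻²·K⁻¹
kg·m·s⁻³·K⁻¹ ≠ kg·m²·s⁻²·K⁻¹, so they cannot be added.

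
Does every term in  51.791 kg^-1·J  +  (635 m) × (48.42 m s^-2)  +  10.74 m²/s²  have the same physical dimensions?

Yes

Expand each in SI base units:
  51.791 kg^-1·J:  J·kg⁻¹ = N·m·kg⁻¹ = m²·s⁻²
  (635 m) × (48.42 m s^-2):  [m] · [m·s⁻²] = m²·s⁻²
  10.74 m²/s²:  m²·s⁻²
Every term reduces to m²·s⁻².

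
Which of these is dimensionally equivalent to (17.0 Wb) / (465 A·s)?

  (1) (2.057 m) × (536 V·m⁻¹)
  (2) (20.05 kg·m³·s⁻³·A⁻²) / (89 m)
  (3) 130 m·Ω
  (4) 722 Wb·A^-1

Reference: [kg·m²·s⁻²·A⁻¹] / [s·A] = kg·m²·s⁻³·A⁻².
Each option:
  (1) [m] · [kg·m·s⁻³·A⁻¹] = kg·m²·s⁻³·A⁻¹
  (2) [kg·m³·s⁻³·A⁻²] / [m] = kg·m²·s⁻³·A⁻²  ← same
  (3) Ω·m = V·A⁻¹·m = kg·m³·s⁻³·A⁻²
  (4) Wb·A⁻¹ = V·s·A⁻¹ = kg·m²·s⁻²·A⁻²
Only (2) matches kg·m²·s⁻³·A⁻².

(2)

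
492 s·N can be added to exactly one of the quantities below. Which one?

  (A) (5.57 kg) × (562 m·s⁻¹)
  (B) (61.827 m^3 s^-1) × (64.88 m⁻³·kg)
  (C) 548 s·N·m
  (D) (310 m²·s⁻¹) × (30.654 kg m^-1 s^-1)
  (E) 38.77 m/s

(A)

Reference: N·s = kg·m·s⁻²·s = kg·m·s⁻¹.
Each option:
  (A) [kg] · [m·s⁻¹] = kg·m·s⁻¹  ← same
  (B) [m³·s⁻¹] · [kg·m⁻³] = kg·s⁻¹
  (C) N·m·s = kg·m·s⁻²·m·s = kg·m²·s⁻¹
  (D) [m²·s⁻¹] · [kg·m⁻¹·s⁻¹] = kg·m·s⁻²
  (E) m·s⁻¹
Only (A) matches kg·m·s⁻¹.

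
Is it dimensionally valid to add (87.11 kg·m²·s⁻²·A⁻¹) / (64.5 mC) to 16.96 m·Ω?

Work out the base dimensions of each:
  (87.11 kg·m²·s⁻²·A⁻¹) / (64.5 mC):  [kg·m²·s⁻²·A⁻¹] / [s·A] = kg·m²·s⁻³·A⁻²
  16.96 m·Ω:  Ω·m = V·A⁻¹·m = kg·m³·s⁻³·A⁻²
kg·m²·s⁻³·A⁻² ≠ kg·m³·s⁻³·A⁻², so they cannot be added.

No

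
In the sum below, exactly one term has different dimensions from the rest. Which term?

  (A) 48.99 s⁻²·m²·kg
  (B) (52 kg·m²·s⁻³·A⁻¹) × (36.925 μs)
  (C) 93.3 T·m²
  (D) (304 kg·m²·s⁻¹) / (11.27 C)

In SI base units:
  (A) kg·m²·s⁻²
  (B) [kg·m²·s⁻³·A⁻¹] · [s] = kg·m²·s⁻²·A⁻¹
  (C) T·m² = Wb·m⁻²·m² = kg·m²·s⁻²·A⁻¹
  (D) [kg·m²·s⁻¹] / [s·A] = kg·m²·s⁻²·A⁻¹
All reduce to kg·m²·s⁻²·A⁻¹ except (A), which is kg·m²·s⁻².

(A)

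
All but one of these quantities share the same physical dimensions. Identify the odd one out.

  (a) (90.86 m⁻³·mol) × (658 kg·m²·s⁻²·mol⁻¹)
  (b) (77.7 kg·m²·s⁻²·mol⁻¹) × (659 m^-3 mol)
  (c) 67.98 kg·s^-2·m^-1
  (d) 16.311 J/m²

(d)

Work out the base dimensions of each:
  (a) [m⁻³·mol] · [kg·m²·s⁻²·mol⁻¹] = kg·m⁻¹·s⁻²
  (b) [kg·m²·s⁻²·mol⁻¹] · [m⁻³·mol] = kg·m⁻¹·s⁻²
  (c) kg·m⁻¹·s⁻²
  (d) J·m⁻² = N·m·m⁻² = kg·s⁻²
All reduce to kg·m⁻¹·s⁻² except (d), which is kg·s⁻².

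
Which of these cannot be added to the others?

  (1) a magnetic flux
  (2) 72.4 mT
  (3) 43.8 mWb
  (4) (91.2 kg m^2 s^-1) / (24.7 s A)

(2)

Work out the base dimensions of each:
  (1) [magnetic flux] = kg·m²·s⁻²·A⁻¹
  (2) T = Wb·m⁻² = kg·s⁻²·A⁻¹
  (3) Wb = V·s = kg·m²·s⁻²·A⁻¹
  (4) [kg·m²·s⁻¹] / [s·A] = kg·m²·s⁻²·A⁻¹
All reduce to kg·m²·s⁻²·A⁻¹ except (2), which is kg·s⁻²·A⁻¹.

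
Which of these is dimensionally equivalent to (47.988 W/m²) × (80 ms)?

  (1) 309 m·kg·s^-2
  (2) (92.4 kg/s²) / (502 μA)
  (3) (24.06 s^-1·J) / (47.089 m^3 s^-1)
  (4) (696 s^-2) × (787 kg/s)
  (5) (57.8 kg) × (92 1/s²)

(5)

Reference: [kg·s⁻³] · [s] = kg·s⁻².
Each option:
  (1) kg·m·s⁻²
  (2) [kg·s⁻²] / [A] = kg·s⁻²·A⁻¹
  (3) [kg·m²·s⁻³] / [m³·s⁻¹] = kg·m⁻¹·s⁻²
  (4) [s⁻²] · [kg·s⁻¹] = kg·s⁻³
  (5) [kg] · [s⁻²] = kg·s⁻²  ← same
Only (5) matches kg·s⁻².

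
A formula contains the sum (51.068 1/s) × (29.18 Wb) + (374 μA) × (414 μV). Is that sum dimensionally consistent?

In SI base units:
  (51.068 1/s) × (29.18 Wb):  [s⁻¹] · [kg·m²·s⁻²·A⁻¹] = kg·m²·s⁻³·A⁻¹
  (374 μA) × (414 μV):  [A] · [kg·m²·s⁻³·A⁻¹] = kg·m²·s⁻³
kg·m²·s⁻³·A⁻¹ ≠ kg·m²·s⁻³, so they cannot be added.

No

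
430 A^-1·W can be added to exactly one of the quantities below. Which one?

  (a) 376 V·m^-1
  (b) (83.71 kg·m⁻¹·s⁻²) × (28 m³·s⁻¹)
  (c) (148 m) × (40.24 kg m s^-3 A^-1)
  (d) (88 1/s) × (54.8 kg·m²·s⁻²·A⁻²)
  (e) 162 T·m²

Reference: W·A⁻¹ = J·s⁻¹·A⁻¹ = kg·m²·s⁻³·A⁻¹.
Each option:
  (a) V·m⁻¹ = J·C⁻¹·m⁻¹ = kg·m·s⁻³·A⁻¹
  (b) [kg·m⁻¹·s⁻²] · [m³·s⁻¹] = kg·m²·s⁻³
  (c) [m] · [kg·m·s⁻³·A⁻¹] = kg·m²·s⁻³·A⁻¹  ← same
  (d) [s⁻¹] · [kg·m²·s⁻²·A⁻²] = kg·m²·s⁻³·A⁻²
  (e) T·m² = Wb·m⁻²·m² = kg·m²·s⁻²·A⁻¹
Only (c) matches kg·m²·s⁻³·A⁻¹.

(c)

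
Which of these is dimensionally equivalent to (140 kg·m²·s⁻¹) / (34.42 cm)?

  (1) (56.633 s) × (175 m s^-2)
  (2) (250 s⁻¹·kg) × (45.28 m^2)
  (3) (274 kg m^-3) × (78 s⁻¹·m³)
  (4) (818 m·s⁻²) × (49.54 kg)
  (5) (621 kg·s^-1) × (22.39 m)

(5)

Reference: [kg·m²·s⁻¹] / [m] = kg·m·s⁻¹.
Each option:
  (1) [s] · [m·s⁻²] = m·s⁻¹
  (2) [kg·s⁻¹] · [m²] = kg·m²·s⁻¹
  (3) [kg·m⁻³] · [m³·s⁻¹] = kg·s⁻¹
  (4) [m·s⁻²] · [kg] = kg·m·s⁻²
  (5) [kg·s⁻¹] · [m] = kg·m·s⁻¹  ← same
Only (5) matches kg·m·s⁻¹.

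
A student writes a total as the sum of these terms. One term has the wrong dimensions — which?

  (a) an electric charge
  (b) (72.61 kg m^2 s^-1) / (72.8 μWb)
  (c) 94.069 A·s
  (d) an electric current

(d)

Work out the base dimensions of each:
  (a) [electric charge] = s·A
  (b) [kg·m²·s⁻¹] / [kg·m²·s⁻²·A⁻¹] = s·A
  (c) A·s = s·A
  (d) [electric current] = A
All reduce to s·A except (d), which is A.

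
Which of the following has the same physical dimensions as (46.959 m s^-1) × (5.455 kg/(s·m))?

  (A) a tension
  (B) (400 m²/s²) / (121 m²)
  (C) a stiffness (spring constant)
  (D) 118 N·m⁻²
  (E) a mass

Reference: [m·s⁻¹] · [kg·m⁻¹·s⁻¹] = kg·s⁻².
Each option:
  (A) [tension] = kg·m·s⁻²
  (B) [m²·s⁻²] / [m²] = s⁻²
  (C) [stiffness (spring constant)] = kg·s⁻²  ← same
  (D) N·m⁻² = kg·m·s⁻²·m⁻² = kg·m⁻¹·s⁻²
  (E) [mass] = kg
Only (C) matches kg·s⁻².

(C)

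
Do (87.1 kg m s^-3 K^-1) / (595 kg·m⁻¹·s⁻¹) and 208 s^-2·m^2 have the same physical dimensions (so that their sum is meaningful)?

Reduce each to base SI dimensions:
  (87.1 kg m s^-3 K^-1) / (595 kg·m⁻¹·s⁻¹):  [kg·m·s⁻³·K⁻¹] / [kg·m⁻¹·s⁻¹] = m²·s⁻²·K⁻¹
  208 s^-2·m^2:  m²·s⁻²
m²·s⁻²·K⁻¹ ≠ m²·s⁻², so they cannot be added.

No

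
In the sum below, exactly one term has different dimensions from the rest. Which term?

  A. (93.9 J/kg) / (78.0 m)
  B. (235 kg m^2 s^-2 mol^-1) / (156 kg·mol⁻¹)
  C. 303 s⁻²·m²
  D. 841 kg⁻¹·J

A.

Expand each in SI base units:
  A. [m²·s⁻²] / [m] = m·s⁻²
  B. [kg·m²·s⁻²·mol⁻¹] / [kg·mol⁻¹] = m²·s⁻²
  C. m²·s⁻²
  D. J·kg⁻¹ = N·m·kg⁻¹ = m²·s⁻²
All reduce to m²·s⁻² except A., which is m·s⁻².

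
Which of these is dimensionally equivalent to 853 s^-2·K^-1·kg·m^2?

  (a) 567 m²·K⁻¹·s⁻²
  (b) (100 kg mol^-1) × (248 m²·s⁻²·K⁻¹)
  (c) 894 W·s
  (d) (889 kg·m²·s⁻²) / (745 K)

Reference: kg·m²·s⁻²·K⁻¹.
Each option:
  (a) m²·s⁻²·K⁻¹
  (b) [kg·mol⁻¹] · [m²·s⁻²·K⁻¹] = kg·m²·s⁻²·K⁻¹·mol⁻¹
  (c) W·s = J·s⁻¹·s = kg·m²·s⁻²
  (d) [kg·m²·s⁻²] / [K] = kg·m²·s⁻²·K⁻¹  ← same
Only (d) matches kg·m²·s⁻²·K⁻¹.

(d)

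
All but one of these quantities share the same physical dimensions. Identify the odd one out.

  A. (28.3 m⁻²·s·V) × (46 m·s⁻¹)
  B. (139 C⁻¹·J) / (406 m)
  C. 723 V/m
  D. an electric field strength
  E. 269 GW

E.

Dimensions:
  A. [kg·s⁻²·A⁻¹] · [m·s⁻¹] = kg·m·s⁻³·A⁻¹
  B. [kg·m²·s⁻³·A⁻¹] / [m] = kg·m·s⁻³·A⁻¹
  C. V·m⁻¹ = J·C⁻¹·m⁻¹ = kg·m·s⁻³·A⁻¹
  D. [electric field strength] = kg·m·s⁻³·A⁻¹
  E. W = J·s⁻¹ = kg·m²·s⁻³
All reduce to kg·m·s⁻³·A⁻¹ except E., which is kg·m²·s⁻³.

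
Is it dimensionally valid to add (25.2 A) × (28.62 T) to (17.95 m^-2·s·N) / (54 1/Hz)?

No

In SI base units:
  (25.2 A) × (28.62 T):  [A] · [kg·s⁻²·A⁻¹] = kg·s⁻²
  (17.95 m^-2·s·N) / (54 1/Hz):  [kg·m⁻¹·s⁻¹] / [s] = kg·m⁻¹·s⁻²
kg·s⁻² ≠ kg·m⁻¹·s⁻², so they cannot be added.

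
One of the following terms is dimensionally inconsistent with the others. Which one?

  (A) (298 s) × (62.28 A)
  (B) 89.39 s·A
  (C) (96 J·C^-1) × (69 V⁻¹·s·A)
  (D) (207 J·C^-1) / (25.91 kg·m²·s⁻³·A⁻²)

Work out the base dimensions of each:
  (A) [s] · [A] = s·A
  (B) A·s = s·A
  (C) [kg·m²·s⁻³·A⁻¹] · [kg⁻¹·m⁻²·s⁴·A²] = s·A
  (D) [kg·m²·s⁻³·A⁻¹] / [kg·m²·s⁻³·A⁻²] = A
All reduce to s·A except (D), which is A.

(D)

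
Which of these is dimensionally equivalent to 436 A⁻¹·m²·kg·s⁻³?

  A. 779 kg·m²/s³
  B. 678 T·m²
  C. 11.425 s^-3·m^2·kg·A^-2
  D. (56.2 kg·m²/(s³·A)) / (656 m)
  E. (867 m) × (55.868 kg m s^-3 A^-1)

E.

Reference: kg·m²·s⁻³·A⁻¹.
Each option:
  A. kg·m²·s⁻³
  B. T·m² = Wb·m⁻²·m² = kg·m²·s⁻²·A⁻¹
  C. kg·m²·s⁻³·A⁻²
  D. [kg·m²·s⁻³·A⁻¹] / [m] = kg·m·s⁻³·A⁻¹
  E. [m] · [kg·m·s⁻³·A⁻¹] = kg·m²·s⁻³·A⁻¹  ← same
Only E. matches kg·m²·s⁻³·A⁻¹.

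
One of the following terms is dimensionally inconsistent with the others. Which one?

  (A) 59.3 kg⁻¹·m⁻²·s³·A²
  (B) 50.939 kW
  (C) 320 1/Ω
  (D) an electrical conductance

(B)

Reduce each to base SI dimensions:
  (A) kg⁻¹·m⁻²·s³·A²
  (B) W = J·s⁻¹ = kg·m²·s⁻³
  (C) Ω⁻¹ = (V·A⁻¹)⁻¹ = kg⁻¹·m⁻²·s³·A²
  (D) [electrical conductance] = kg⁻¹·m⁻²·s³·A²
All reduce to kg⁻¹·m⁻²·s³·A² except (B), which is kg·m²·s⁻³.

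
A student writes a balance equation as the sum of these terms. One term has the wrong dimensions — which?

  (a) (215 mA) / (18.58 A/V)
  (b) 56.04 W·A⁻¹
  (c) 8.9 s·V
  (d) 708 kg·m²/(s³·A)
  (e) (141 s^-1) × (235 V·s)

(c)

Expand each in SI base units:
  (a) [A] / [kg⁻¹·m⁻²·s³·A²] = kg·m²·s⁻³·A⁻¹
  (b) W·A⁻¹ = J·s⁻¹·A⁻¹ = kg·m²·s⁻³·A⁻¹
  (c) V·s = J·C⁻¹·s = kg·m²·s⁻²·A⁻¹
  (d) kg·m²·s⁻³·A⁻¹
  (e) [s⁻¹] · [kg·m²·s⁻²·A⁻¹] = kg·m²·s⁻³·A⁻¹
All reduce to kg·m²·s⁻³·A⁻¹ except (c), which is kg·m²·s⁻²·A⁻¹.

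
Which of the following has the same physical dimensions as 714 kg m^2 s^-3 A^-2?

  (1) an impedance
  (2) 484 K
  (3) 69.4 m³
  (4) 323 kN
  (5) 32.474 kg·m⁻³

Reference: kg·m²·s⁻³·A⁻².
Each option:
  (1) [impedance] = kg·m²·s⁻³·A⁻²  ← same
  (2) K
  (3) m³
  (4) N = kg·m·s⁻²
  (5) kg·m⁻³
Only (1) matches kg·m²·s⁻³·A⁻².

(1)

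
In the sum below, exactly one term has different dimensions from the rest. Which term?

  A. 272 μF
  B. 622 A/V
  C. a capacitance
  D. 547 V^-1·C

B.

Dimensions:
  A. F = C·V⁻¹ = kg⁻¹·m⁻²·s⁴·A²
  B. A·V⁻¹ = A·(J·C⁻¹)⁻¹ = kg⁻¹·m⁻²·s³·A²
  C. [capacitance] = kg⁻¹·m⁻²·s⁴·A²
  D. C·V⁻¹ = s·A·(J·C⁻¹)⁻¹ = kg⁻¹·m⁻²·s⁴·A²
All reduce to kg⁻¹·m⁻²·s⁴·A² except B., which is kg⁻¹·m⁻²·s³·A².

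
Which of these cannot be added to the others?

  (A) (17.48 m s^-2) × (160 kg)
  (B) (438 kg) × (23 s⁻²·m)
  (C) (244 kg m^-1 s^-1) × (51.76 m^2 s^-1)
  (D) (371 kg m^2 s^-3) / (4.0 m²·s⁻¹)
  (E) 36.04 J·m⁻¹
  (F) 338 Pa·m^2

(D)

Work out the base dimensions of each:
  (A) [m·s⁻²] · [kg] = kg·m·s⁻²
  (B) [kg] · [m·s⁻²] = kg·m·s⁻²
  (C) [kg·m⁻¹·s⁻¹] · [m²·s⁻¹] = kg·m·s⁻²
  (D) [kg·m²·s⁻³] / [m²·s⁻¹] = kg·s⁻²
  (E) J·m⁻¹ = N·m·m⁻¹ = kg·m·s⁻²
  (F) Pa·m² = N·m⁻²·m² = kg·m·s⁻²
All reduce to kg·m·s⁻² except (D), which is kg·s⁻².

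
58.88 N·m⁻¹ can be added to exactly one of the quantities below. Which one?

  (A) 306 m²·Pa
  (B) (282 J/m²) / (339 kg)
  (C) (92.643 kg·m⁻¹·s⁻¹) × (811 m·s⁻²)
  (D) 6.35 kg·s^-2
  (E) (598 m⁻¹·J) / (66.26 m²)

Reference: N·m⁻¹ = kg·m·s⁻²·m⁻¹ = kg·s⁻².
Each option:
  (A) Pa·m² = N·m⁻²·m² = kg·m·s⁻²
  (B) [kg·s⁻²] / [kg] = s⁻²
  (C) [kg·m⁻¹·s⁻¹] · [m·s⁻²] = kg·s⁻³
  (D) kg·s⁻²  ← same
  (E) [kg·m·s⁻²] / [m²] = kg·m⁻¹·s⁻²
Only (D) matches kg·s⁻².

(D)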